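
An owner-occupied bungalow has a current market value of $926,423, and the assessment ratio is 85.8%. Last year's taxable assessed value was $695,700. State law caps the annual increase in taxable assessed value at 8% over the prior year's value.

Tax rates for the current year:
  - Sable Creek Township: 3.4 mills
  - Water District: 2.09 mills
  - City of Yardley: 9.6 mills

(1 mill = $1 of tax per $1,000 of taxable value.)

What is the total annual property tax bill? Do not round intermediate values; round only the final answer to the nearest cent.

$11,337.96

Uncapped assessed value = $926,423 × 0.858 = $794,870.934
Cap limit = $695,700 × 1.08 = $751,356
Taxable assessed value = min($794,870.934, $751,356) = $751,356 (cap binds)
Sable Creek Township: $751,356 × 0.0034 = $2,554.6104
Water District: $751,356 × 0.00209 = $1,570.33404
City of Yardley: $751,356 × 0.0096 = $7,213.0176
Total = $11,337.96204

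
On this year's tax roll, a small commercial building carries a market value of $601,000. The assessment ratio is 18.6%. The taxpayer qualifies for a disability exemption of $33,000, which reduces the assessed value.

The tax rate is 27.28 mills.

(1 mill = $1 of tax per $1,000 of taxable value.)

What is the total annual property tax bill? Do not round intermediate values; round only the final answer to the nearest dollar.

$2,149

Assessed value = $601,000 × 0.186 = $111,786
Taxable value = $111,786 − $33,000 = $78,786
Tax = $78,786 × 0.02728 = $2,149.28208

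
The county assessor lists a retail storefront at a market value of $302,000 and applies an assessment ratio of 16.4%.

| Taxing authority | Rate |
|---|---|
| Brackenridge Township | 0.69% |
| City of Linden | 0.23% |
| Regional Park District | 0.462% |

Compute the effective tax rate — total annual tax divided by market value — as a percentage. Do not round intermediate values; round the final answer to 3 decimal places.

Assessed value = $302,000 × 0.164 = $49,528
Brackenridge Township: $49,528 × 0.0069 = $341.7432
City of Linden: $49,528 × 0.0023 = $113.9144
Regional Park District: $49,528 × 0.00462 = $228.81936
Total tax = $684.47696
Effective rate = $684.47696 ÷ $302,000 = 0.227% of market value

0.227%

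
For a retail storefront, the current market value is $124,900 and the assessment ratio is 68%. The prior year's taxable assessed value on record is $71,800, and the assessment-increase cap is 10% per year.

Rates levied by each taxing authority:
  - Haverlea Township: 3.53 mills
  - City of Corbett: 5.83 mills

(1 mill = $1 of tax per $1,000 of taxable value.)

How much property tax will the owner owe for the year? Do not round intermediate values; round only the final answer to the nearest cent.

Uncapped assessed value = $124,900 × 0.68 = $84,932
Cap limit = $71,800 × 1.1 = $78,980
Taxable assessed value = min($84,932, $78,980) = $78,980 (cap binds)
Haverlea Township: $78,980 × 0.00353 = $278.7994
City of Corbett: $78,980 × 0.00583 = $460.4534
Total = $739.2528

$739.25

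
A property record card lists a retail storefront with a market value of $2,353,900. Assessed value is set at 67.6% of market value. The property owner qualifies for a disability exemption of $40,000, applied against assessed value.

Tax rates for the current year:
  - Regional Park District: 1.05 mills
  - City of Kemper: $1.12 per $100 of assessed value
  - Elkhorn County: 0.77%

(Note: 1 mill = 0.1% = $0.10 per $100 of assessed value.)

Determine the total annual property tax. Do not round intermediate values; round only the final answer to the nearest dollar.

Assessed value = $2,353,900 × 0.676 = $1,591,236.4
Taxable value = $1,591,236.4 − $40,000 = $1,551,236.4
Regional Park District: $1,551,236.4 × 0.00105 = $1,628.79822
City of Kemper: $1,551,236.4 × 0.0112 = $17,373.84768
Elkhorn County: $1,551,236.4 × 0.0077 = $11,944.52028
Total = $30,947.16618

$30,947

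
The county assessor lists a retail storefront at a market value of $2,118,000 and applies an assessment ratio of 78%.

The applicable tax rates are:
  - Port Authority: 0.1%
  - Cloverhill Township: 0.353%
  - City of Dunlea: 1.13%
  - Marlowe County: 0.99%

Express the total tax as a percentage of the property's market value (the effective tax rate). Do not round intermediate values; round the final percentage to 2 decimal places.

2.01%

Assessed value = $2,118,000 × 0.78 = $1,652,040
Port Authority: $1,652,040 × 0.001 = $1,652.04
Cloverhill Township: $1,652,040 × 0.00353 = $5,831.7012
City of Dunlea: $1,652,040 × 0.0113 = $18,668.052
Marlowe County: $1,652,040 × 0.0099 = $16,355.196
Total tax = $42,506.9892
Effective rate = $42,506.9892 ÷ $2,118,000 = 2.01% of market value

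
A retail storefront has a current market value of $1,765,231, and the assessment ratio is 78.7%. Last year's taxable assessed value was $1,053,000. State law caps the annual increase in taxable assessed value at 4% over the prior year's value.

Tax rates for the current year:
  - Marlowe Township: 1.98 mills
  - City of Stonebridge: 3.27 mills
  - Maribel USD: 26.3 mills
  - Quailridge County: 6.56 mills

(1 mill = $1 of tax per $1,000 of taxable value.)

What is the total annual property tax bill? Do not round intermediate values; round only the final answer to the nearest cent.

$41,735.02

Uncapped assessed value = $1,765,231 × 0.787 = $1,389,236.797
Cap limit = $1,053,000 × 1.04 = $1,095,120
Taxable assessed value = min($1,389,236.797, $1,095,120) = $1,095,120 (cap binds)
Marlowe Township: $1,095,120 × 0.00198 = $2,168.3376
City of Stonebridge: $1,095,120 × 0.00327 = $3,581.0424
Maribel USD: $1,095,120 × 0.0263 = $28,801.656
Quailridge County: $1,095,120 × 0.00656 = $7,183.9872
Total = $41,735.0232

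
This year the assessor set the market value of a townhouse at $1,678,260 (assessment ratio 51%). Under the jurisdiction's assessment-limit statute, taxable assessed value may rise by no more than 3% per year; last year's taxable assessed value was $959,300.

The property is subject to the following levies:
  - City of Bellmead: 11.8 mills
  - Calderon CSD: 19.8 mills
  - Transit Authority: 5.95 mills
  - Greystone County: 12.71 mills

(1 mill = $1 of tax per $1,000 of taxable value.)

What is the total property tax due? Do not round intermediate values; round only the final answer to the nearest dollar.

$43,018

Uncapped assessed value = $1,678,260 × 0.51 = $855,912.6
Cap limit = $959,300 × 1.03 = $988,079
Taxable assessed value = min($855,912.6, $988,079) = $855,912.6 (cap does not bind)
City of Bellmead: $855,912.6 × 0.0118 = $10,099.76868
Calderon CSD: $855,912.6 × 0.0198 = $16,947.06948
Transit Authority: $855,912.6 × 0.00595 = $5,092.67997
Greystone County: $855,912.6 × 0.01271 = $10,878.649146
Total = $43,018.167276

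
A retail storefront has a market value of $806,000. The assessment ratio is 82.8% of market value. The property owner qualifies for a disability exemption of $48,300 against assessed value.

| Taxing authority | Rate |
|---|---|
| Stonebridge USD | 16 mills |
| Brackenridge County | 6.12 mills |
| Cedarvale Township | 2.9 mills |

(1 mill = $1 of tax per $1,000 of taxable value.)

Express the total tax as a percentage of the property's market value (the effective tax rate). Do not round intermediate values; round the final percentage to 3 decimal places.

1.922%

Assessed value = $806,000 × 0.828 = $667,368
Taxable value = $667,368 − $48,300 = $619,068
Stonebridge USD: $619,068 × 0.016 = $9,905.088
Brackenridge County: $619,068 × 0.00612 = $3,788.69616
Cedarvale Township: $619,068 × 0.0029 = $1,795.2972
Total tax = $15,489.08136
Effective rate = $15,489.08136 ÷ $806,000 = 1.922% of market value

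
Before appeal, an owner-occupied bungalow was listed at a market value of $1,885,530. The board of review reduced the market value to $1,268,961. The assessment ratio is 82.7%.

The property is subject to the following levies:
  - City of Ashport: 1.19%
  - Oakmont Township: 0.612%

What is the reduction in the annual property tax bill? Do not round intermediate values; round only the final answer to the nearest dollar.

Old assessed value = $1,885,530 × 0.827 = $1,559,333.31
New assessed value = $1,268,961 × 0.827 = $1,049,430.747
Combined rate = 0.0119 + 0.00612 = 0.01802
Old tax = $1,559,333.31 × 0.01802 = $28,099.1862462
New tax = $1,049,430.747 × 0.01802 = $18,910.74206094
Reduction = $28,099.1862462 − $18,910.74206094 = $9,188.44418526

$9,188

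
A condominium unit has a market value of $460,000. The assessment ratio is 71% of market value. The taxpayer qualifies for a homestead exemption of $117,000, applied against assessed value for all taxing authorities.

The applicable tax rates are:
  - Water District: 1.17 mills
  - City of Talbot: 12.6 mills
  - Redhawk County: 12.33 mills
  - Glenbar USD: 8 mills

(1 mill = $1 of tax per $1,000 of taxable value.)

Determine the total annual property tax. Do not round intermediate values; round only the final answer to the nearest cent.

Assessed value = $460,000 × 0.71 = $326,600
Taxable value = $326,600 − $117,000 = $209,600
Water District: $209,600 × 0.00117 = $245.232
City of Talbot: $209,600 × 0.0126 = $2,640.96
Redhawk County: $209,600 × 0.01233 = $2,584.368
Glenbar USD: $209,600 × 0.008 = $1,676.8
Total = $245.232 + $2,640.96 + $2,584.368 + $1,676.8 = $7,147.36

$7,147.36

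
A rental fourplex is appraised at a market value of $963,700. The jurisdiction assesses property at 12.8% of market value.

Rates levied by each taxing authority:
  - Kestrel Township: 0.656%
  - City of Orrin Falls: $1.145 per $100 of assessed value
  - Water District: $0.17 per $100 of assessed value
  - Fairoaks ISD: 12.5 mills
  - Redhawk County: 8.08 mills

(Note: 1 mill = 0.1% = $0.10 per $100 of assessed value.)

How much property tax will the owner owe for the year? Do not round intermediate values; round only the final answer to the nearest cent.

Assessed value = $963,700 × 0.128 = $123,353.6
Kestrel Township: $123,353.6 × 0.00656 = $809.199616
City of Orrin Falls: $123,353.6 × 0.01145 = $1,412.39872
Water District: $123,353.6 × 0.0017 = $209.70112
Fairoaks ISD: $123,353.6 × 0.0125 = $1,541.92
Redhawk County: $123,353.6 × 0.00808 = $996.697088
Total = $4,969.916544

$4,969.92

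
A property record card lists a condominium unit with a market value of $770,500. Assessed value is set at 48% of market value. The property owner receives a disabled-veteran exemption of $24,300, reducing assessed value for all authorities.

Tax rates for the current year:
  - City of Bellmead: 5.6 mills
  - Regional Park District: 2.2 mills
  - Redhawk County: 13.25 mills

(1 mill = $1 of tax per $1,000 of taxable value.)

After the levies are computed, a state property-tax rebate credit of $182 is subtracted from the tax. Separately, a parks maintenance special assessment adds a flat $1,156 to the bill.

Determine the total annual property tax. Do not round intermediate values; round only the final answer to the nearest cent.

$8,247.62

Assessed value = $770,500 × 0.48 = $369,840
Taxable value = $369,840 − $24,300 = $345,540
City of Bellmead: $345,540 × 0.0056 = $1,935.024
Regional Park District: $345,540 × 0.0022 = $760.188
Redhawk County: $345,540 × 0.01325 = $4,578.405
Levies subtotal = $7,273.617
After credit = $7,273.617 − $182 = $7,091.617
Total = $7,091.617 + $1,156 = $8,247.617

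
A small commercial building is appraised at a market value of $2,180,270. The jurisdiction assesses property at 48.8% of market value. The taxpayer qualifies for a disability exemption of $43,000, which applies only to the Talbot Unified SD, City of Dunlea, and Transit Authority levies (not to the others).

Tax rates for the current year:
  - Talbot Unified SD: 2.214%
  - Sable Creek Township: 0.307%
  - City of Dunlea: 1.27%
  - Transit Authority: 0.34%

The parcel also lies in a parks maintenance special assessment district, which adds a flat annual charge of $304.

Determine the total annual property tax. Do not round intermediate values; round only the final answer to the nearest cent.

Assessed value = $2,180,270 × 0.488 = $1,063,971.76
Talbot Unified SD: ($1,063,971.76 − $43,000) × 0.02214 = $1,020,971.76 × 0.02214 = $22,604.3147664
Sable Creek Township: $1,063,971.76 × 0.00307 = $3,266.3933032
City of Dunlea: ($1,063,971.76 − $43,000) × 0.0127 = $1,020,971.76 × 0.0127 = $12,966.341352
Transit Authority: ($1,063,971.76 − $43,000) × 0.0034 = $1,020,971.76 × 0.0034 = $3,471.303984
Levies subtotal = $42,308.3534056
Total = $42,308.3534056 + $304 = $42,612.3534056

$42,612.35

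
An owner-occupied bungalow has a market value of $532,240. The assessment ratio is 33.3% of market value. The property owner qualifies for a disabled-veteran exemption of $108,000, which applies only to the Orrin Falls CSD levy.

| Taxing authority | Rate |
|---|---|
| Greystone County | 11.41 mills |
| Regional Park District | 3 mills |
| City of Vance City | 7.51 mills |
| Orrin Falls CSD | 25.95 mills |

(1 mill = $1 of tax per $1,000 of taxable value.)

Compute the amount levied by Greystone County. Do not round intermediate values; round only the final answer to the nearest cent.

Assessed value = $532,240 × 0.333 = $177,235.92
Greystone County taxable value = $177,235.92 (exemption does not apply)
Greystone County levy = $177,235.92 × 0.01141 = $2,022.2618472

$2,022.26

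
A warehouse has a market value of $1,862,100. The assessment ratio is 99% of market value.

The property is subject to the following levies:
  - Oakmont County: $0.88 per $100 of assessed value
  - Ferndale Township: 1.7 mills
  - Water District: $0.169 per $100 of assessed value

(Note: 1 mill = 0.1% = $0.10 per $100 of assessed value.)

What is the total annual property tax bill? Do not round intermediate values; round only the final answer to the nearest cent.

$22,472.01

Assessed value = $1,862,100 × 0.99 = $1,843,479
Oakmont County: $1,843,479 × 0.0088 = $16,222.6152
Ferndale Township: $1,843,479 × 0.0017 = $3,133.9143
Water District: $1,843,479 × 0.00169 = $3,115.47951
Total = $22,472.00901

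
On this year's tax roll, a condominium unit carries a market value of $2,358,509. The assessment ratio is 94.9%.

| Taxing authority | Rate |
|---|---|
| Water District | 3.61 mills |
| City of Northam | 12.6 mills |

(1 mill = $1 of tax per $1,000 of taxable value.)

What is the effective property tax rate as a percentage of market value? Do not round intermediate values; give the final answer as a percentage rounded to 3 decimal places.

1.538%

Assessed value = $2,358,509 × 0.949 = $2,238,225.041
Water District: $2,238,225.041 × 0.00361 = $8,079.99239801
City of Northam: $2,238,225.041 × 0.0126 = $28,201.6355166
Total tax = $36,281.62791461
Effective rate = $36,281.62791461 ÷ $2,358,509 = 1.538% of market value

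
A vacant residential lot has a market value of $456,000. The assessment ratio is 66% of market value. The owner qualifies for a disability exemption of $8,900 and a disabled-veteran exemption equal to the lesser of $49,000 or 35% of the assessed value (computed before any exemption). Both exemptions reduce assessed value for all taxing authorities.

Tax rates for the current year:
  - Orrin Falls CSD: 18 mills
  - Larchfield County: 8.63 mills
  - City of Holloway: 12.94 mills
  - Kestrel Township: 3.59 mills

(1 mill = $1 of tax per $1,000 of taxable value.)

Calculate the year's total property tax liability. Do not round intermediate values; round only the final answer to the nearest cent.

Assessed value = $456,000 × 0.66 = $300,960
Disabled-veteran exemption = min($49,000, 35% × $300,960) = min($49,000, $105,336) = $49,000 (dollar cap binds)
Taxable value = $300,960 − $8,900 − $49,000 = $243,060
Orrin Falls CSD: $243,060 × 0.018 = $4,375.08
Larchfield County: $243,060 × 0.00863 = $2,097.6078
City of Holloway: $243,060 × 0.01294 = $3,145.1964
Kestrel Township: $243,060 × 0.00359 = $872.5854
Total = $10,490.4696

$10,490.47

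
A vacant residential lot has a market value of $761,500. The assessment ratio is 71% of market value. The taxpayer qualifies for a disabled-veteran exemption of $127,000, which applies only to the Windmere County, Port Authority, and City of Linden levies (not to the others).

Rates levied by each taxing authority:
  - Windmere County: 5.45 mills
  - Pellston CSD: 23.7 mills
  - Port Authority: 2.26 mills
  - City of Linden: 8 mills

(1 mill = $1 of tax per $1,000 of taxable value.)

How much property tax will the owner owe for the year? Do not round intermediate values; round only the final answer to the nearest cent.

$19,312.44

Assessed value = $761,500 × 0.71 = $540,665
Windmere County: ($540,665 − $127,000) × 0.00545 = $413,665 × 0.00545 = $2,254.47425
Pellston CSD: $540,665 × 0.0237 = $12,813.7605
Port Authority: ($540,665 − $127,000) × 0.00226 = $413,665 × 0.00226 = $934.8829
City of Linden: ($540,665 − $127,000) × 0.008 = $413,665 × 0.008 = $3,309.32
Total = $19,312.43765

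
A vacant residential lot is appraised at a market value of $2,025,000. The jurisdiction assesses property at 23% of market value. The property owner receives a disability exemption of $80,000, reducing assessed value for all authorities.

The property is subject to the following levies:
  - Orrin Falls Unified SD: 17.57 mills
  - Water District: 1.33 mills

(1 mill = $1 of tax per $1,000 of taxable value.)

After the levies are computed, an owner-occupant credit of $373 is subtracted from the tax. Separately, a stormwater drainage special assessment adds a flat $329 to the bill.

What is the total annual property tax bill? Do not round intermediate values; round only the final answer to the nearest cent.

Assessed value = $2,025,000 × 0.23 = $465,750
Taxable value = $465,750 − $80,000 = $385,750
Orrin Falls Unified SD: $385,750 × 0.01757 = $6,777.6275
Water District: $385,750 × 0.00133 = $513.0475
Levies subtotal = $7,290.675
After credit = $7,290.675 − $373 = $6,917.675
Total = $6,917.675 + $329 = $7,246.675

$7,246.68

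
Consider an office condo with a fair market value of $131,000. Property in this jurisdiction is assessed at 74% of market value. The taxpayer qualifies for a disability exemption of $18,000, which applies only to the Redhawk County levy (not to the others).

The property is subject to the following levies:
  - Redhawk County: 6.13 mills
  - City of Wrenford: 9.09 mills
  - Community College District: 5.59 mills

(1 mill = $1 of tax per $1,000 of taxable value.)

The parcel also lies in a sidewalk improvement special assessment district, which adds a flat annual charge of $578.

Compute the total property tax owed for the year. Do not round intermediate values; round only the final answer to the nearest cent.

Assessed value = $131,000 × 0.74 = $96,940
Redhawk County: ($96,940 − $18,000) × 0.00613 = $78,940 × 0.00613 = $483.9022
City of Wrenford: $96,940 × 0.00909 = $881.1846
Community College District: $96,940 × 0.00559 = $541.8946
Levies subtotal = $1,906.9814
Total = $1,906.9814 + $578 = $2,484.9814

$2,484.98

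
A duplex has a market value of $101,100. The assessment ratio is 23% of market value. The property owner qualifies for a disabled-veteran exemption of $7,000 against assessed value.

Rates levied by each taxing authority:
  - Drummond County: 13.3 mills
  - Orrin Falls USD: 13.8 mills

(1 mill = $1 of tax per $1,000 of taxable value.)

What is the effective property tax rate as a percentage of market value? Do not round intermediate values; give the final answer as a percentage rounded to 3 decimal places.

0.436%

Assessed value = $101,100 × 0.23 = $23,253
Taxable value = $23,253 − $7,000 = $16,253
Drummond County: $16,253 × 0.0133 = $216.1649
Orrin Falls USD: $16,253 × 0.0138 = $224.2914
Total tax = $440.4563
Effective rate = $440.4563 ÷ $101,100 = 0.436% of market value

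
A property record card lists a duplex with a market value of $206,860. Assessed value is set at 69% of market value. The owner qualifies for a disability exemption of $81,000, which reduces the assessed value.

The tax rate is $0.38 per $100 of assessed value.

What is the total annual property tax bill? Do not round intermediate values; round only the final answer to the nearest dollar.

Assessed value = $206,860 × 0.69 = $142,733.4
Taxable value = $142,733.4 − $81,000 = $61,733.4
Tax = $61,733.4 × 0.0038 = $234.58692

$235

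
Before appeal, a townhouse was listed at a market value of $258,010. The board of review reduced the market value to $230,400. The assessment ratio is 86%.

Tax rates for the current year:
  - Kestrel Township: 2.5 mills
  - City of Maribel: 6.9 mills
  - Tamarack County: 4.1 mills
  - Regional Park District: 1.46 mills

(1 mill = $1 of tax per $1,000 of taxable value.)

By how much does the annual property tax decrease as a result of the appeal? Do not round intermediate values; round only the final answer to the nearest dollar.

Old assessed value = $258,010 × 0.86 = $221,888.6
New assessed value = $230,400 × 0.86 = $198,144
Combined rate = 0.0025 + 0.0069 + 0.0041 + 0.00146 = 0.01496
Old tax = $221,888.6 × 0.01496 = $3,319.453456
New tax = $198,144 × 0.01496 = $2,964.23424
Reduction = $3,319.453456 − $2,964.23424 = $355.219216

$355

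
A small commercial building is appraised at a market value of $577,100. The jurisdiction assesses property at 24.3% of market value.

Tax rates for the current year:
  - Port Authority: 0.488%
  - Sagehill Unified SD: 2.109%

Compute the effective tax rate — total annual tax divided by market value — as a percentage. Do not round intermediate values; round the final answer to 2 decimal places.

Assessed value = $577,100 × 0.243 = $140,235.3
Port Authority: $140,235.3 × 0.00488 = $684.348264
Sagehill Unified SD: $140,235.3 × 0.02109 = $2,957.562477
Total tax = $3,641.910741
Effective rate = $3,641.910741 ÷ $577,100 = 0.63% of market value

0.63%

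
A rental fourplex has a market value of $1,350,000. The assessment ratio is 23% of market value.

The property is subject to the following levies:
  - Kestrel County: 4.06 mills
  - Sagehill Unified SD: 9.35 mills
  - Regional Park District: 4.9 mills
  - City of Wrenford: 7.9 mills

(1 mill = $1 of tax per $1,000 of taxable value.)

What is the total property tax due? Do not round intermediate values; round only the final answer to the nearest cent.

Assessed value = $1,350,000 × 0.23 = $310,500
Kestrel County: $310,500 × 0.00406 = $1,260.63
Sagehill Unified SD: $310,500 × 0.00935 = $2,903.175
Regional Park District: $310,500 × 0.0049 = $1,521.45
City of Wrenford: $310,500 × 0.0079 = $2,452.95
Total = $1,260.63 + $2,903.175 + $1,521.45 + $2,452.95 = $8,138.205

$8,138.21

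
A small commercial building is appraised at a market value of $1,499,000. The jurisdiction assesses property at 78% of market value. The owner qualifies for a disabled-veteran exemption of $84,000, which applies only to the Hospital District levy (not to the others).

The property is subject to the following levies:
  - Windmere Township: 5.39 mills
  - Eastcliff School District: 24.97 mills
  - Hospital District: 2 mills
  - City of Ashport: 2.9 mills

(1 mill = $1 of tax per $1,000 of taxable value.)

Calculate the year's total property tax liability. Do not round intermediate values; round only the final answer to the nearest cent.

$41,058.70

Assessed value = $1,499,000 × 0.78 = $1,169,220
Windmere Township: $1,169,220 × 0.00539 = $6,302.0958
Eastcliff School District: $1,169,220 × 0.02497 = $29,195.4234
Hospital District: ($1,169,220 − $84,000) × 0.002 = $1,085,220 × 0.002 = $2,170.44
City of Ashport: $1,169,220 × 0.0029 = $3,390.738
Total = $41,058.6972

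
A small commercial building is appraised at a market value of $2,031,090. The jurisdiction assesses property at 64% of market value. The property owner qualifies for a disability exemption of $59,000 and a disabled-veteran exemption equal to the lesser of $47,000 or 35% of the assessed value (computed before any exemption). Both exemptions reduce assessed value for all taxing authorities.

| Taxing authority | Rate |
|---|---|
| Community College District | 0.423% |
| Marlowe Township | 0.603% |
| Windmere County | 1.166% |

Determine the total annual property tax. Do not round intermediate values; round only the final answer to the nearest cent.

$26,170.24

Assessed value = $2,031,090 × 0.64 = $1,299,897.6
Disabled-veteran exemption = min($47,000, 35% × $1,299,897.6) = min($47,000, $454,964.16) = $47,000 (dollar cap binds)
Taxable value = $1,299,897.6 − $59,000 − $47,000 = $1,193,897.6
Community College District: $1,193,897.6 × 0.00423 = $5,050.186848
Marlowe Township: $1,193,897.6 × 0.00603 = $7,199.202528
Windmere County: $1,193,897.6 × 0.01166 = $13,920.846016
Total = $26,170.235392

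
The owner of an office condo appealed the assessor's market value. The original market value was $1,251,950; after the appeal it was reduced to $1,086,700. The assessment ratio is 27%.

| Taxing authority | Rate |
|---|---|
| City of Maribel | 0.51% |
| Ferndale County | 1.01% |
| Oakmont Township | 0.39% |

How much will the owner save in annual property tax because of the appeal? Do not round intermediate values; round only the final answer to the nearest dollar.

$852

Old assessed value = $1,251,950 × 0.27 = $338,026.5
New assessed value = $1,086,700 × 0.27 = $293,409
Combined rate = 0.0051 + 0.0101 + 0.0039 = 0.0191
Old tax = $338,026.5 × 0.0191 = $6,456.30615
New tax = $293,409 × 0.0191 = $5,604.1119
Reduction = $6,456.30615 − $5,604.1119 = $852.19425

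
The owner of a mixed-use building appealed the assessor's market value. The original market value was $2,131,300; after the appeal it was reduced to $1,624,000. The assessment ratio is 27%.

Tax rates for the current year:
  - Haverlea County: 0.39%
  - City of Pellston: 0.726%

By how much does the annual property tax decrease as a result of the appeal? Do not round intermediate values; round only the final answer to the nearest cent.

$1,528.60

Old assessed value = $2,131,300 × 0.27 = $575,451
New assessed value = $1,624,000 × 0.27 = $438,480
Combined rate = 0.0039 + 0.00726 = 0.01116
Old tax = $575,451 × 0.01116 = $6,422.03316
New tax = $438,480 × 0.01116 = $4,893.4368
Reduction = $6,422.03316 − $4,893.4368 = $1,528.59636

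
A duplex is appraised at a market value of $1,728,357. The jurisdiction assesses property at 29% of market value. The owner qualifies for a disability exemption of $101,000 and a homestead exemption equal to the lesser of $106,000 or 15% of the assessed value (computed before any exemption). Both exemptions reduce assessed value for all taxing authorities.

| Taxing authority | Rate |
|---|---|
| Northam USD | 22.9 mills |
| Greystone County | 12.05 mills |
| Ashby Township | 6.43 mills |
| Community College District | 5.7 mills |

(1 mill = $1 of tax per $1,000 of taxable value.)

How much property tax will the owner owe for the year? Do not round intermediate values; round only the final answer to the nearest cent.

$15,302.88

Assessed value = $1,728,357 × 0.29 = $501,223.53
Homestead exemption = min($106,000, 15% × $501,223.53) = min($106,000, $75,183.5295) = $75,183.5295 (percentage binds)
Taxable value = $501,223.53 − $101,000 − $75,183.5295 = $325,040.0005
Northam USD: $325,040.0005 × 0.0229 = $7,443.41601145
Greystone County: $325,040.0005 × 0.01205 = $3,916.732006025
Ashby Township: $325,040.0005 × 0.00643 = $2,090.007203215
Community College District: $325,040.0005 × 0.0057 = $1,852.72800285
Total = $15,302.88322354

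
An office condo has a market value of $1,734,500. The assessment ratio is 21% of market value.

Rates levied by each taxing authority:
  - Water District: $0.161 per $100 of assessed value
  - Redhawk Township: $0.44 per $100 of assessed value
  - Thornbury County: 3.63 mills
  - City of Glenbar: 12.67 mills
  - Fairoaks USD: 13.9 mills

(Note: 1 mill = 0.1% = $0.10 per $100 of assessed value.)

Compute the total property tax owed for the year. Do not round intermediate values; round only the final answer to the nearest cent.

Assessed value = $1,734,500 × 0.21 = $364,245
Water District: $364,245 × 0.00161 = $586.43445
Redhawk Township: $364,245 × 0.0044 = $1,602.678
Thornbury County: $364,245 × 0.00363 = $1,322.20935
City of Glenbar: $364,245 × 0.01267 = $4,614.98415
Fairoaks USD: $364,245 × 0.0139 = $5,063.0055
Total = $13,189.31145

$13,189.31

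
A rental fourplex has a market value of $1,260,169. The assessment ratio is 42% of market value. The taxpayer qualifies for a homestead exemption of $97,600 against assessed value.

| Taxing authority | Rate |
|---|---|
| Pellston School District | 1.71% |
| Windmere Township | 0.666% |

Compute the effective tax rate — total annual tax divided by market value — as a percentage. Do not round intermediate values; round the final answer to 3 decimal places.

0.814%

Assessed value = $1,260,169 × 0.42 = $529,270.98
Taxable value = $529,270.98 − $97,600 = $431,670.98
Pellston School District: $431,670.98 × 0.0171 = $7,381.573758
Windmere Township: $431,670.98 × 0.00666 = $2,874.9287268
Total tax = $10,256.5024848
Effective rate = $10,256.5024848 ÷ $1,260,169 = 0.814% of market value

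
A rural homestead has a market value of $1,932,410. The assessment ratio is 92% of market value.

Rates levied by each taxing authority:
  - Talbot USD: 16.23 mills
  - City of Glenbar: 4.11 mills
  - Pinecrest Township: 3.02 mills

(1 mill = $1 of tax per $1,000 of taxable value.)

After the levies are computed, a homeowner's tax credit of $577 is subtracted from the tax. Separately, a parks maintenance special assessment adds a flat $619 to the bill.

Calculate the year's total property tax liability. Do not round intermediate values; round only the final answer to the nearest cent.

Assessed value = $1,932,410 × 0.92 = $1,777,817.2
Talbot USD: $1,777,817.2 × 0.01623 = $28,853.973156
City of Glenbar: $1,777,817.2 × 0.00411 = $7,306.828692
Pinecrest Township: $1,777,817.2 × 0.00302 = $5,369.007944
Levies subtotal = $41,529.809792
After credit = $41,529.809792 − $577 = $40,952.809792
Total = $40,952.809792 + $619 = $41,571.809792

$41,571.81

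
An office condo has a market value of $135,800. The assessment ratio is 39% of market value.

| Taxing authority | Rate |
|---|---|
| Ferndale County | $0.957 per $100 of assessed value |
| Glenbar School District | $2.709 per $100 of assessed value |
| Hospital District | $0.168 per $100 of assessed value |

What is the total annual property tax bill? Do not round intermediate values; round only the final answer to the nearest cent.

$2,030.56

Assessed value = $135,800 × 0.39 = $52,962
Ferndale County: $52,962 × 0.00957 = $506.84634
Glenbar School District: $52,962 × 0.02709 = $1,434.74058
Hospital District: $52,962 × 0.00168 = $88.97616
Total = $506.84634 + $1,434.74058 + $88.97616 = $2,030.56308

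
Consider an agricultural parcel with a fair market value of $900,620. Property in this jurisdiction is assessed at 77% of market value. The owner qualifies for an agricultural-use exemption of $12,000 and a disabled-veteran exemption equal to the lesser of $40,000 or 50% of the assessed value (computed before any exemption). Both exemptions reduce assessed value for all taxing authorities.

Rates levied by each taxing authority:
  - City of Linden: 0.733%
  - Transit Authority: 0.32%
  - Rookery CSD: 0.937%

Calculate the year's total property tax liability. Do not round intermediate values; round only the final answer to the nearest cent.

Assessed value = $900,620 × 0.77 = $693,477.4
Disabled-veteran exemption = min($40,000, 50% × $693,477.4) = min($40,000, $346,738.7) = $40,000 (dollar cap binds)
Taxable value = $693,477.4 − $12,000 − $40,000 = $641,477.4
City of Linden: $641,477.4 × 0.00733 = $4,702.029342
Transit Authority: $641,477.4 × 0.0032 = $2,052.72768
Rookery CSD: $641,477.4 × 0.00937 = $6,010.643238
Total = $12,765.40026

$12,765.40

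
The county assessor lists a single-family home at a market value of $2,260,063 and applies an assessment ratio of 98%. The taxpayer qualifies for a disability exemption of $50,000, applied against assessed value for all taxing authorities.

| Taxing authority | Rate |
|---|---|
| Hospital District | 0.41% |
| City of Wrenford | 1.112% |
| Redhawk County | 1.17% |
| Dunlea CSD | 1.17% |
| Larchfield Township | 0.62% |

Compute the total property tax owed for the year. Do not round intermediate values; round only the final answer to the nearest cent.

$97,029.10

Assessed value = $2,260,063 × 0.98 = $2,214,861.74
Taxable value = $2,214,861.74 − $50,000 = $2,164,861.74
Hospital District: $2,164,861.74 × 0.0041 = $8,875.933134
City of Wrenford: $2,164,861.74 × 0.01112 = $24,073.2625488
Redhawk County: $2,164,861.74 × 0.0117 = $25,328.882358
Dunlea CSD: $2,164,861.74 × 0.0117 = $25,328.882358
Larchfield Township: $2,164,861.74 × 0.0062 = $13,422.142788
Total = $8,875.933134 + $24,073.2625488 + $25,328.882358 + $25,328.882358 + $13,422.142788 = $97,029.1031868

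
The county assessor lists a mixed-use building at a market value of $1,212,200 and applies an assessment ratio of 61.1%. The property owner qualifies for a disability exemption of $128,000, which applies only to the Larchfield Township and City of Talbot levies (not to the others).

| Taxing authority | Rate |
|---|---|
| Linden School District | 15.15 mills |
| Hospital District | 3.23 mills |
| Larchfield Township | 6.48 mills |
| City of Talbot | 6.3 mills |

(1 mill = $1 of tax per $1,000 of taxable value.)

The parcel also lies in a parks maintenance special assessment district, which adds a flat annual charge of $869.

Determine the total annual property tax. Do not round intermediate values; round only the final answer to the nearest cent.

$22,311.94

Assessed value = $1,212,200 × 0.611 = $740,654.2
Linden School District: $740,654.2 × 0.01515 = $11,220.91113
Hospital District: $740,654.2 × 0.00323 = $2,392.313066
Larchfield Township: ($740,654.2 − $128,000) × 0.00648 = $612,654.2 × 0.00648 = $3,969.999216
City of Talbot: ($740,654.2 − $128,000) × 0.0063 = $612,654.2 × 0.0063 = $3,859.72146
Levies subtotal = $21,442.944872
Total = $21,442.944872 + $869 = $22,311.944872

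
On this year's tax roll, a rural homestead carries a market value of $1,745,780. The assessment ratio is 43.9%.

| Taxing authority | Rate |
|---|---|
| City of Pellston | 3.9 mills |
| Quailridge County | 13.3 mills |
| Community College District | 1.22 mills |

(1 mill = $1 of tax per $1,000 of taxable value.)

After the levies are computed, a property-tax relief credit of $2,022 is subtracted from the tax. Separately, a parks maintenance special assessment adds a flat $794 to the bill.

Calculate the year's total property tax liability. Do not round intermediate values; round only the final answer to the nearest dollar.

$12,889

Assessed value = $1,745,780 × 0.439 = $766,397.42
City of Pellston: $766,397.42 × 0.0039 = $2,988.949938
Quailridge County: $766,397.42 × 0.0133 = $10,193.085686
Community College District: $766,397.42 × 0.00122 = $935.0048524
Levies subtotal = $14,117.0404764
After credit = $14,117.0404764 − $2,022 = $12,095.0404764
Total = $12,095.0404764 + $794 = $12,889.0404764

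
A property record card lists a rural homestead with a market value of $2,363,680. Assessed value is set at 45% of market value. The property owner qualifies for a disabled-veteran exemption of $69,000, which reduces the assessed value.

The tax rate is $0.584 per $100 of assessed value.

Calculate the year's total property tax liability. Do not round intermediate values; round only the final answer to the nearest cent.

$5,808.79

Assessed value = $2,363,680 × 0.45 = $1,063,656
Taxable value = $1,063,656 − $69,000 = $994,656
Tax = $994,656 × 0.00584 = $5,808.79104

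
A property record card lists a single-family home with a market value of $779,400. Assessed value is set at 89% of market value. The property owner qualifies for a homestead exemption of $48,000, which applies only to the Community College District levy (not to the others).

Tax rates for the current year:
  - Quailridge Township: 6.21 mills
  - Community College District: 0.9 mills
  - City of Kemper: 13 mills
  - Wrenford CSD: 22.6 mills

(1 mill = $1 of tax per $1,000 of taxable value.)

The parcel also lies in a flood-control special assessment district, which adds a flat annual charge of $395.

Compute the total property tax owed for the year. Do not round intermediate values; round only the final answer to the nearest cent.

$29,978.27

Assessed value = $779,400 × 0.89 = $693,666
Quailridge Township: $693,666 × 0.00621 = $4,307.66586
Community College District: ($693,666 − $48,000) × 0.0009 = $645,666 × 0.0009 = $581.0994
City of Kemper: $693,666 × 0.013 = $9,017.658
Wrenford CSD: $693,666 × 0.0226 = $15,676.8516
Levies subtotal = $29,583.27486
Total = $29,583.27486 + $395 = $29,978.27486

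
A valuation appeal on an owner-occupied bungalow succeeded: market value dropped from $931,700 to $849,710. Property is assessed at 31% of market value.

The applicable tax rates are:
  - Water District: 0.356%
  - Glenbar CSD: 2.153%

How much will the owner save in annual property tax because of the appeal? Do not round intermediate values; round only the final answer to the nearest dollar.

Old assessed value = $931,700 × 0.31 = $288,827
New assessed value = $849,710 × 0.31 = $263,410.1
Combined rate = 0.00356 + 0.02153 = 0.02509
Old tax = $288,827 × 0.02509 = $7,246.66943
New tax = $263,410.1 × 0.02509 = $6,608.959409
Reduction = $7,246.66943 − $6,608.959409 = $637.710021

$638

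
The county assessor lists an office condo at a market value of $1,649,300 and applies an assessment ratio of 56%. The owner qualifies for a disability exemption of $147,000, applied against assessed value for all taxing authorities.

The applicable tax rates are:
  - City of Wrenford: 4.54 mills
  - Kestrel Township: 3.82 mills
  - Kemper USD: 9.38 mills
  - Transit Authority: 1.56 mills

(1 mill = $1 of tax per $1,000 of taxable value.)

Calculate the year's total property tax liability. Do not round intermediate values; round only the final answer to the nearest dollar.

Assessed value = $1,649,300 × 0.56 = $923,608
Taxable value = $923,608 − $147,000 = $776,608
City of Wrenford: $776,608 × 0.00454 = $3,525.80032
Kestrel Township: $776,608 × 0.00382 = $2,966.64256
Kemper USD: $776,608 × 0.00938 = $7,284.58304
Transit Authority: $776,608 × 0.00156 = $1,211.50848
Total = $3,525.80032 + $2,966.64256 + $7,284.58304 + $1,211.50848 = $14,988.5344

$14,989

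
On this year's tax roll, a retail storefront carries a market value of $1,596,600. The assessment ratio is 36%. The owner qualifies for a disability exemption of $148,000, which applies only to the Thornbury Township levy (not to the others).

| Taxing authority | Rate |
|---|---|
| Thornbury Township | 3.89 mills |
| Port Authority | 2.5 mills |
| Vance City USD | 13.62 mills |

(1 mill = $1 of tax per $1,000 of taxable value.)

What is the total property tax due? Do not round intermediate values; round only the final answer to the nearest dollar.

$10,926

Assessed value = $1,596,600 × 0.36 = $574,776
Thornbury Township: ($574,776 − $148,000) × 0.00389 = $426,776 × 0.00389 = $1,660.15864
Port Authority: $574,776 × 0.0025 = $1,436.94
Vance City USD: $574,776 × 0.01362 = $7,828.44912
Total = $10,925.54776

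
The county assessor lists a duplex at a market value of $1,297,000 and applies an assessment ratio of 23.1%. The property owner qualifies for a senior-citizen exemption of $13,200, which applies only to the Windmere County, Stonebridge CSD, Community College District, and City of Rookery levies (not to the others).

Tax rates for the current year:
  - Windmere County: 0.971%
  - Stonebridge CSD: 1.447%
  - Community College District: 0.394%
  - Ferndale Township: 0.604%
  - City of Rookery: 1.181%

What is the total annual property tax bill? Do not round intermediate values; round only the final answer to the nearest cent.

$13,245.86

Assessed value = $1,297,000 × 0.231 = $299,607
Windmere County: ($299,607 − $13,200) × 0.00971 = $286,407 × 0.00971 = $2,781.01197
Stonebridge CSD: ($299,607 − $13,200) × 0.01447 = $286,407 × 0.01447 = $4,144.30929
Community College District: ($299,607 − $13,200) × 0.00394 = $286,407 × 0.00394 = $1,128.44358
Ferndale Township: $299,607 × 0.00604 = $1,809.62628
City of Rookery: ($299,607 − $13,200) × 0.01181 = $286,407 × 0.01181 = $3,382.46667
Total = $13,245.85779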